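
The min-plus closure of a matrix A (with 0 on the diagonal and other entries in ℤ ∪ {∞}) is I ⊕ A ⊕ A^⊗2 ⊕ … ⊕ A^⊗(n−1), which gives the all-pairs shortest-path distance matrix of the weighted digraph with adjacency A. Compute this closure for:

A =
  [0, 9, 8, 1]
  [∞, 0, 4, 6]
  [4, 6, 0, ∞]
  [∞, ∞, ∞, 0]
Closure =
  [0, 9, 8, 1]
  [8, 0, 4, 6]
  [4, 6, 0, 5]
  [∞, ∞, ∞, 0]

This is the Floyd-Warshall all-pairs shortest-path computation. For each intermediate vertex k = 0, 1, …, 3, update dist[i][j] ← min(dist[i][j], dist[i][k] + dist[k][j]). The final matrix gives, for each (i, j), the minimum total weight of any directed path from i to j (possibly empty when i = j).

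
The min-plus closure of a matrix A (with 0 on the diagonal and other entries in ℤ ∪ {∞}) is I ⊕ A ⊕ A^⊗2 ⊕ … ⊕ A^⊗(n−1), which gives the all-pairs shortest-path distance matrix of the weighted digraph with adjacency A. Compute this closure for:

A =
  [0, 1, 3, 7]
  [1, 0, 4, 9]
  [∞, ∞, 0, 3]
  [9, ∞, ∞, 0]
Closure =
  [0, 1, 3, 6]
  [1, 0, 4, 7]
  [12, 13, 0, 3]
  [9, 10, 12, 0]

This is the Floyd-Warshall all-pairs shortest-path computation. For each intermediate vertex k = 0, 1, …, 3, update dist[i][j] ← min(dist[i][j], dist[i][k] + dist[k][j]). The final matrix gives, for each (i, j), the minimum total weight of any directed path from i to j (possibly empty when i = j).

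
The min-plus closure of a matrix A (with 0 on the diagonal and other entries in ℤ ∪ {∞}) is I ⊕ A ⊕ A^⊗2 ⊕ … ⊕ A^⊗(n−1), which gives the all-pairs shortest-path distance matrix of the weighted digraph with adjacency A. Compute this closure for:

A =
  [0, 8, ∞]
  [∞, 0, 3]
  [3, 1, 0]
Closure =
  [0, 8, 11]
  [6, 0, 3]
  [3, 1, 0]

This is the Floyd-Warshall all-pairs shortest-path computation. For each intermediate vertex k = 0, 1, …, 2, update dist[i][j] ← min(dist[i][j], dist[i][k] + dist[k][j]). The final matrix gives, for each (i, j), the minimum total weight of any directed path from i to j (possibly empty when i = j).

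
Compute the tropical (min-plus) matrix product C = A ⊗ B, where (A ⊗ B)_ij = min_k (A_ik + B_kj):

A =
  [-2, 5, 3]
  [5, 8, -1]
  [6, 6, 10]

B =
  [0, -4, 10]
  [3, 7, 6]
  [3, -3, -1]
A ⊗ B =
  [-2, -6, 2]
  [2, -4, -2]
  [6, 2, 9]

Apply the min-plus product entry-by-entry:
  C[0][0] = min over k of (A[0][0] + B[0][0] = -2 + 0 = -2, A[0][1] + B[1][0] = 5 + 3 = 8, A[0][2] + B[2][0] = 3 + 3 = 6) = -2 (attained at k = 0)
  C[0][1] = min over k of (A[0][0] + B[0][1] = -2 + -4 = -6, A[0][1] + B[1][1] = 5 + 7 = 12, A[0][2] + B[2][1] = 3 + -3 = 0) = -6 (attained at k = 0)
  C[0][2] = min over k of (A[0][0] + B[0][2] = -2 + 10 = 8, A[0][1] + B[1][2] = 5 + 6 = 11, A[0][2] + B[2][2] = 3 + -1 = 2) = 2 (attained at k = 2)
  C[1][0] = min over k of (A[1][0] + B[0][0] = 5 + 0 = 5, A[1][1] + B[1][0] = 8 + 3 = 11, A[1][2] + B[2][0] = -1 + 3 = 2) = 2 (attained at k = 2)
  C[1][1] = min over k of (A[1][0] + B[0][1] = 5 + -4 = 1, A[1][1] + B[1][1] = 8 + 7 = 15, A[1][2] + B[2][1] = -1 + -3 = -4) = -4 (attained at k = 2)
  C[1][2] = min over k of (A[1][0] + B[0][2] = 5 + 10 = 15, A[1][1] + B[1][2] = 8 + 6 = 14, A[1][2] + B[2][2] = -1 + -1 = -2) = -2 (attained at k = 2)
  C[2][0] = min over k of (A[2][0] + B[0][0] = 6 + 0 = 6, A[2][1] + B[1][0] = 6 + 3 = 9, A[2][2] + B[2][0] = 10 + 3 = 13) = 6 (attained at k = 0)
  C[2][1] = min over k of (A[2][0] + B[0][1] = 6 + -4 = 2, A[2][1] + B[1][1] = 6 + 7 = 13, A[2][2] + B[2][1] = 10 + -3 = 7) = 2 (attained at k = 0)
  C[2][2] = min over k of (A[2][0] + B[0][2] = 6 + 10 = 16, A[2][1] + B[1][2] = 6 + 6 = 12, A[2][2] + B[2][2] = 10 + -1 = 9) = 9 (attained at k = 2)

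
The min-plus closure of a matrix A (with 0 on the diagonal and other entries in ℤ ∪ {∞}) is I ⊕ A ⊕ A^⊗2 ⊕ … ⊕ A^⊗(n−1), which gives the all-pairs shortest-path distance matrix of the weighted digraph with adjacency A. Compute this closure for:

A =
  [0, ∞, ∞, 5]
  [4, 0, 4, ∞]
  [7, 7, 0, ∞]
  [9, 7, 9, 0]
Closure =
  [0, 12, 14, 5]
  [4, 0, 4, 9]
  [7, 7, 0, 12]
  [9, 7, 9, 0]

This is the Floyd-Warshall all-pairs shortest-path computation. For each intermediate vertex k = 0, 1, …, 3, update dist[i][j] ← min(dist[i][j], dist[i][k] + dist[k][j]). The final matrix gives, for each (i, j), the minimum total weight of any directed path from i to j (possibly empty when i = j).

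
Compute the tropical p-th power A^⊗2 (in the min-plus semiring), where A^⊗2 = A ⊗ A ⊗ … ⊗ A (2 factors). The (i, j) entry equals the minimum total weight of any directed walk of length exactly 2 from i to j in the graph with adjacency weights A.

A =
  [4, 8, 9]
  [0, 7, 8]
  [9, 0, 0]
A^⊗2 =
  [8, 9, 9]
  [4, 8, 8]
  [0, 0, 0]

Each entry (A^⊗2)_ij equals the minimum over all length-2 walks i = v_0 → v_1 → … → v_2 = j of Σ_t A[v_t][v_{t+1}]. For example, for (i, j) = (0, 2) we minimise over 3 possible intermediate vertex sequences; the minimum is 9, attained along the walk 0 → 2 → 2.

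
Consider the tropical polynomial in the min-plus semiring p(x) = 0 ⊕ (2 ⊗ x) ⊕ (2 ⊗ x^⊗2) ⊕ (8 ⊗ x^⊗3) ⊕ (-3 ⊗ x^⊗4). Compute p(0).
p(0) = -3

A tropical monomial a ⊗ x^⊗i evaluates to a + i · x. Evaluating each term at x = 0:
  Term 0 contributes 0 + 0 · 0 = 0
  Term 1 contributes 2 + 1 · 0 = 2
  Term 2 contributes 2 + 2 · 0 = 2
  Term 3 contributes 8 + 3 · 0 = 8
  Term 4 contributes -3 + 4 · 0 = -3
p(0) = ⊕ of these = min[0, 2, 2, 8, -3] = -3.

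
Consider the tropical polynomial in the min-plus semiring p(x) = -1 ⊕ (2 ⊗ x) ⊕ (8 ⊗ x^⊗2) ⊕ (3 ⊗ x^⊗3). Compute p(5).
p(5) = -1

A tropical monomial a ⊗ x^⊗i evaluates to a + i · x. Evaluating each term at x = 5:
  Term 0 contributes -1 + 0 · 5 = -1
  Term 1 contributes 2 + 1 · 5 = 7
  Term 2 contributes 8 + 2 · 5 = 18
  Term 3 contributes 3 + 3 · 5 = 18
p(5) = ⊕ of these = min[-1, 7, 18, 18] = -1.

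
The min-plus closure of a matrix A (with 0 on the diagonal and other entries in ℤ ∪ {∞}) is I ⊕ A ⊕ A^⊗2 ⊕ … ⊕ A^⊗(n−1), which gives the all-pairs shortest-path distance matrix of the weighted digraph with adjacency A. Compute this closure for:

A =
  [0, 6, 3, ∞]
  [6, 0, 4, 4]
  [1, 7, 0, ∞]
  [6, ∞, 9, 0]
Closure =
  [0, 6, 3, 10]
  [5, 0, 4, 4]
  [1, 7, 0, 11]
  [6, 12, 9, 0]

This is the Floyd-Warshall all-pairs shortest-path computation. For each intermediate vertex k = 0, 1, …, 3, update dist[i][j] ← min(dist[i][j], dist[i][k] + dist[k][j]). The final matrix gives, for each (i, j), the minimum total weight of any directed path from i to j (possibly empty when i = j).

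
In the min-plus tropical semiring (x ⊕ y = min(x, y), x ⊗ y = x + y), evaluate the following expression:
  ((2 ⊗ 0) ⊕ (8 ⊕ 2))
((2 ⊗ 0) ⊕ (8 ⊕ 2)) = 2

Expand innermost to outermost. Recall ⊕ takes the minimum of its arguments and ⊗ takes their sum. Working out the expression ((2 ⊗ 0) ⊕ (8 ⊕ 2)) gives 2.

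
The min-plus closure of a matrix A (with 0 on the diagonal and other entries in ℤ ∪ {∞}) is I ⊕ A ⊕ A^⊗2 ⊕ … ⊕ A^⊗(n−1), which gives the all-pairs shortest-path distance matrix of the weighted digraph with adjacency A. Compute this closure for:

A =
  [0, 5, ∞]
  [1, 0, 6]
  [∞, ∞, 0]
Closure =
  [0, 5, 11]
  [1, 0, 6]
  [∞, ∞, 0]

This is the Floyd-Warshall all-pairs shortest-path computation. For each intermediate vertex k = 0, 1, …, 2, update dist[i][j] ← min(dist[i][j], dist[i][k] + dist[k][j]). The final matrix gives, for each (i, j), the minimum total weight of any directed path from i to j (possibly empty when i = j).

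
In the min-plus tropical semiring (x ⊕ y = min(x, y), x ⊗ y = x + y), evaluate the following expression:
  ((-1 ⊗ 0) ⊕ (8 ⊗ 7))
((-1 ⊗ 0) ⊕ (8 ⊗ 7)) = -1

Expand innermost to outermost. Recall ⊕ takes the minimum of its arguments and ⊗ takes their sum. Working out the expression ((-1 ⊗ 0) ⊕ (8 ⊗ 7)) gives -1.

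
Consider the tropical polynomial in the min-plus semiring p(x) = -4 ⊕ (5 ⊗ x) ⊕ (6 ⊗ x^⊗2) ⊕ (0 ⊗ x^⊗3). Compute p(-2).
p(-2) = -6

A tropical monomial a ⊗ x^⊗i evaluates to a + i · x. Evaluating each term at x = -2:
  Term 0 contributes -4 + 0 · -2 = -4
  Term 1 contributes 5 + 1 · -2 = 3
  Term 2 contributes 6 + 2 · -2 = 2
  Term 3 contributes 0 + 3 · -2 = -6
p(-2) = ⊕ of these = min[-4, 3, 2, -6] = -6.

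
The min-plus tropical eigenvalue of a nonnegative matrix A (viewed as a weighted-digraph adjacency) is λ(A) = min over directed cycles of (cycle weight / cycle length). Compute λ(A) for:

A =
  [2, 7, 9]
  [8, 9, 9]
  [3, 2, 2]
λ(A) = 2

Enumerate directed cycles and compute their means (weight / length). Sample:
  cycle 0 → 0: weight = 2, length = 1, mean = 2/1 ≈ 2.000
  cycle 1 → 1: weight = 9, length = 1, mean = 9/1 ≈ 9.000
  cycle 2 → 2: weight = 2, length = 1, mean = 2/1 ≈ 2.000
  cycle 0 → 1 → 0: weight = 15, length = 2, mean = 15/2 ≈ 7.500
  cycle 0 → 2 → 0: weight = 12, length = 2, mean = 12/2 ≈ 6.000
  cycle 1 → 0 → 1: weight = 15, length = 2, mean = 15/2 ≈ 7.500
Minimum mean = 2.000, attained e.g. along the cycle 0 → 0 with weight 2 and length 1. So λ(A) = 2/1 = 2.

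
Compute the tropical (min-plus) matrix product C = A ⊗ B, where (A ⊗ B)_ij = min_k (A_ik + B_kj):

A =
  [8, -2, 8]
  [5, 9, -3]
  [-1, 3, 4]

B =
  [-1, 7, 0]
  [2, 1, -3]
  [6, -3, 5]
A ⊗ B =
  [0, -1, -5]
  [3, -6, 2]
  [-2, 1, -1]

Apply the min-plus product entry-by-entry:
  C[0][0] = min over k of (A[0][0] + B[0][0] = 8 + -1 = 7, A[0][1] + B[1][0] = -2 + 2 = 0, A[0][2] + B[2][0] = 8 + 6 = 14) = 0 (attained at k = 1)
  C[0][1] = min over k of (A[0][0] + B[0][1] = 8 + 7 = 15, A[0][1] + B[1][1] = -2 + 1 = -1, A[0][2] + B[2][1] = 8 + -3 = 5) = -1 (attained at k = 1)
  C[0][2] = min over k of (A[0][0] + B[0][2] = 8 + 0 = 8, A[0][1] + B[1][2] = -2 + -3 = -5, A[0][2] + B[2][2] = 8 + 5 = 13) = -5 (attained at k = 1)
  C[1][0] = min over k of (A[1][0] + B[0][0] = 5 + -1 = 4, A[1][1] + B[1][0] = 9 + 2 = 11, A[1][2] + B[2][0] = -3 + 6 = 3) = 3 (attained at k = 2)
  C[1][1] = min over k of (A[1][0] + B[0][1] = 5 + 7 = 12, A[1][1] + B[1][1] = 9 + 1 = 10, A[1][2] + B[2][1] = -3 + -3 = -6) = -6 (attained at k = 2)
  C[1][2] = min over k of (A[1][0] + B[0][2] = 5 + 0 = 5, A[1][1] + B[1][2] = 9 + -3 = 6, A[1][2] + B[2][2] = -3 + 5 = 2) = 2 (attained at k = 2)
  C[2][0] = min over k of (A[2][0] + B[0][0] = -1 + -1 = -2, A[2][1] + B[1][0] = 3 + 2 = 5, A[2][2] + B[2][0] = 4 + 6 = 10) = -2 (attained at k = 0)
  C[2][1] = min over k of (A[2][0] + B[0][1] = -1 + 7 = 6, A[2][1] + B[1][1] = 3 + 1 = 4, A[2][2] + B[2][1] = 4 + -3 = 1) = 1 (attained at k = 2)
  C[2][2] = min over k of (A[2][0] + B[0][2] = -1 + 0 = -1, A[2][1] + B[1][2] = 3 + -3 = 0, A[2][2] + B[2][2] = 4 + 5 = 9) = -1 (attained at k = 0)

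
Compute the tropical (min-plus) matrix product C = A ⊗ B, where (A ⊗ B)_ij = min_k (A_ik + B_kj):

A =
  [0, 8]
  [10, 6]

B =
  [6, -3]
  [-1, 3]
A ⊗ B =
  [6, -3]
  [5, 7]

Apply the min-plus product entry-by-entry:
  C[0][0] = min over k of (A[0][0] + B[0][0] = 0 + 6 = 6, A[0][1] + B[1][0] = 8 + -1 = 7) = 6 (attained at k = 0)
  C[0][1] = min over k of (A[0][0] + B[0][1] = 0 + -3 = -3, A[0][1] + B[1][1] = 8 + 3 = 11) = -3 (attained at k = 0)
  C[1][0] = min over k of (A[1][0] + B[0][0] = 10 + 6 = 16, A[1][1] + B[1][0] = 6 + -1 = 5) = 5 (attained at k = 1)
  C[1][1] = min over k of (A[1][0] + B[0][1] = 10 + -3 = 7, A[1][1] + B[1][1] = 6 + 3 = 9) = 7 (attained at k = 0)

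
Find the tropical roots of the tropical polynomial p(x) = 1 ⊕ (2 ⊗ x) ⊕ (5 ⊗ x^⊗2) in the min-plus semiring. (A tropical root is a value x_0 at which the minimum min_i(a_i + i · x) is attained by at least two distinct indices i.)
Roots: {-3, -1}

Each tropical root is a break point of the lower envelope of the lines y = a_i + i · x (there are 3 lines, with slopes 0, 1, ..., 2). Only the lines that attain the minimum somewhere contribute to roots; other lines are dominated. Here the surviving (envelope) indices are i = 2, i = 1, i = 0.
Intersections between consecutive envelope lines give the roots: for adjacent envelope indices i < j the intersection is x = (a_i − a_j) / (j − i). Reading off the sorted break points: {-3, -1}.
Verification: at each break x_0, at least two indices attain the minimum of min_i(a_i + i · x_0).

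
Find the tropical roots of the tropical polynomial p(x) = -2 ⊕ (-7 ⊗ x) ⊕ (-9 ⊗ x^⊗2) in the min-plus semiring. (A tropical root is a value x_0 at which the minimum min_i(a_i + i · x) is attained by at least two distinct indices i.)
Roots: {2, 5}

Each tropical root is a break point of the lower envelope of the lines y = a_i + i · x (there are 3 lines, with slopes 0, 1, ..., 2). Only the lines that attain the minimum somewhere contribute to roots; other lines are dominated. Here the surviving (envelope) indices are i = 2, i = 1, i = 0.
Intersections between consecutive envelope lines give the roots: for adjacent envelope indices i < j the intersection is x = (a_i − a_j) / (j − i). Reading off the sorted break points: {2, 5}.
Verification: at each break x_0, at least two indices attain the minimum of min_i(a_i + i · x_0).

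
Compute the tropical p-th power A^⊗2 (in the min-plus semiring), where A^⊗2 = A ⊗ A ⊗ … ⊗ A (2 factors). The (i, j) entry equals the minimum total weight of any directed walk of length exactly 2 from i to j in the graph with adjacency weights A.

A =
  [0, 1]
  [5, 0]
A^⊗2 =
  [0, 1]
  [5, 0]

Each entry (A^⊗2)_ij equals the minimum over all length-2 walks i = v_0 → v_1 → … → v_2 = j of Σ_t A[v_t][v_{t+1}]. For example, for (i, j) = (0, 1) we minimise over 2 possible intermediate vertex sequences; the minimum is 1, attained along the walk 0 → 0 → 1.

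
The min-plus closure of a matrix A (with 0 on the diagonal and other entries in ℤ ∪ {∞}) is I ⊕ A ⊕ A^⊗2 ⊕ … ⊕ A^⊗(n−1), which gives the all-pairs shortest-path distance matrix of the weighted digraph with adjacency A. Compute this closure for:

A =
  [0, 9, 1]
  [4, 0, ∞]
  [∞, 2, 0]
Closure =
  [0, 3, 1]
  [4, 0, 5]
  [6, 2, 0]

This is the Floyd-Warshall all-pairs shortest-path computation. For each intermediate vertex k = 0, 1, …, 2, update dist[i][j] ← min(dist[i][j], dist[i][k] + dist[k][j]). The final matrix gives, for each (i, j), the minimum total weight of any directed path from i to j (possibly empty when i = j).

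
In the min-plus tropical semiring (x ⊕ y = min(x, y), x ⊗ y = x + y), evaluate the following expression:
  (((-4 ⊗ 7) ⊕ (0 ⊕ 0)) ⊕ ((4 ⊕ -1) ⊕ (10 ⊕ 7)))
(((-4 ⊗ 7) ⊕ (0 ⊕ 0)) ⊕ ((4 ⊕ -1) ⊕ (10 ⊕ 7))) = -1

Expand innermost to outermost. Recall ⊕ takes the minimum of its arguments and ⊗ takes their sum. Working out the expression (((-4 ⊗ 7) ⊕ (0 ⊕ 0)) ⊕ ((4 ⊕ -1) ⊕ (10 ⊕ 7))) gives -1.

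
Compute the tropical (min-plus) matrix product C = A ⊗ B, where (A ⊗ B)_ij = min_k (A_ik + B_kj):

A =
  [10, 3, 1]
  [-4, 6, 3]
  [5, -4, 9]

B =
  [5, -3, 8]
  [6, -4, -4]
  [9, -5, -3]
A ⊗ B =
  [9, -4, -2]
  [1, -7, 0]
  [2, -8, -8]

Apply the min-plus product entry-by-entry:
  C[0][0] = min over k of (A[0][0] + B[0][0] = 10 + 5 = 15, A[0][1] + B[1][0] = 3 + 6 = 9, A[0][2] + B[2][0] = 1 + 9 = 10) = 9 (attained at k = 1)
  C[0][1] = min over k of (A[0][0] + B[0][1] = 10 + -3 = 7, A[0][1] + B[1][1] = 3 + -4 = -1, A[0][2] + B[2][1] = 1 + -5 = -4) = -4 (attained at k = 2)
  C[0][2] = min over k of (A[0][0] + B[0][2] = 10 + 8 = 18, A[0][1] + B[1][2] = 3 + -4 = -1, A[0][2] + B[2][2] = 1 + -3 = -2) = -2 (attained at k = 2)
  C[1][0] = min over k of (A[1][0] + B[0][0] = -4 + 5 = 1, A[1][1] + B[1][0] = 6 + 6 = 12, A[1][2] + B[2][0] = 3 + 9 = 12) = 1 (attained at k = 0)
  C[1][1] = min over k of (A[1][0] + B[0][1] = -4 + -3 = -7, A[1][1] + B[1][1] = 6 + -4 = 2, A[1][2] + B[2][1] = 3 + -5 = -2) = -7 (attained at k = 0)
  C[1][2] = min over k of (A[1][0] + B[0][2] = -4 + 8 = 4, A[1][1] + B[1][2] = 6 + -4 = 2, A[1][2] + B[2][2] = 3 + -3 = 0) = 0 (attained at k = 2)
  C[2][0] = min over k of (A[2][0] + B[0][0] = 5 + 5 = 10, A[2][1] + B[1][0] = -4 + 6 = 2, A[2][2] + B[2][0] = 9 + 9 = 18) = 2 (attained at k = 1)
  C[2][1] = min over k of (A[2][0] + B[0][1] = 5 + -3 = 2, A[2][1] + B[1][1] = -4 + -4 = -8, A[2][2] + B[2][1] = 9 + -5 = 4) = -8 (attained at k = 1)
  C[2][2] = min over k of (A[2][0] + B[0][2] = 5 + 8 = 13, A[2][1] + B[1][2] = -4 + -4 = -8, A[2][2] + B[2][2] = 9 + -3 = 6) = -8 (attained at k = 1)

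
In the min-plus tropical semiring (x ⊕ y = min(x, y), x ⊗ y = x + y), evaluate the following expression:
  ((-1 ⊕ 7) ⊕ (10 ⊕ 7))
((-1 ⊕ 7) ⊕ (10 ⊕ 7)) = -1

Expand innermost to outermost. Recall ⊕ takes the minimum of its arguments and ⊗ takes their sum. Working out the expression ((-1 ⊕ 7) ⊕ (10 ⊕ 7)) gives -1.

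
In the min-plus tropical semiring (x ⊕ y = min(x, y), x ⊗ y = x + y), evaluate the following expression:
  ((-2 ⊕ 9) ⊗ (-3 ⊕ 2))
((-2 ⊕ 9) ⊗ (-3 ⊕ 2)) = -5

Expand innermost to outermost. Recall ⊕ takes the minimum of its arguments and ⊗ takes their sum. Working out the expression ((-2 ⊕ 9) ⊗ (-3 ⊕ 2)) gives -5.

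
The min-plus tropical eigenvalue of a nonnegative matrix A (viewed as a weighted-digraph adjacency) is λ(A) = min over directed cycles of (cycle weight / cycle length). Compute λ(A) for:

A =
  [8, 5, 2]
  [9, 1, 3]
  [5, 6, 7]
λ(A) = 1

Enumerate directed cycles and compute their means (weight / length). Sample:
  cycle 0 → 0: weight = 8, length = 1, mean = 8/1 ≈ 8.000
  cycle 1 → 1: weight = 1, length = 1, mean = 1/1 ≈ 1.000
  cycle 2 → 2: weight = 7, length = 1, mean = 7/1 ≈ 7.000
  cycle 0 → 1 → 0: weight = 14, length = 2, mean = 14/2 ≈ 7.000
  cycle 0 → 2 → 0: weight = 7, length = 2, mean = 7/2 ≈ 3.500
  cycle 1 → 0 → 1: weight = 14, length = 2, mean = 14/2 ≈ 7.000
Minimum mean = 1.000, attained e.g. along the cycle 1 → 1 with weight 1 and length 1. So λ(A) = 1/1 = 1.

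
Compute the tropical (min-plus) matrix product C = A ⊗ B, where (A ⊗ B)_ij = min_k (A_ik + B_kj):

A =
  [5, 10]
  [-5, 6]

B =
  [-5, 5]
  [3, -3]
A ⊗ B =
  [0, 7]
  [-10, 0]

Apply the min-plus product entry-by-entry:
  C[0][0] = min over k of (A[0][0] + B[0][0] = 5 + -5 = 0, A[0][1] + B[1][0] = 10 + 3 = 13) = 0 (attained at k = 0)
  C[0][1] = min over k of (A[0][0] + B[0][1] = 5 + 5 = 10, A[0][1] + B[1][1] = 10 + -3 = 7) = 7 (attained at k = 1)
  C[1][0] = min over k of (A[1][0] + B[0][0] = -5 + -5 = -10, A[1][1] + B[1][0] = 6 + 3 = 9) = -10 (attained at k = 0)
  C[1][1] = min over k of (A[1][0] + B[0][1] = -5 + 5 = 0, A[1][1] + B[1][1] = 6 + -3 = 3) = 0 (attained at k = 0)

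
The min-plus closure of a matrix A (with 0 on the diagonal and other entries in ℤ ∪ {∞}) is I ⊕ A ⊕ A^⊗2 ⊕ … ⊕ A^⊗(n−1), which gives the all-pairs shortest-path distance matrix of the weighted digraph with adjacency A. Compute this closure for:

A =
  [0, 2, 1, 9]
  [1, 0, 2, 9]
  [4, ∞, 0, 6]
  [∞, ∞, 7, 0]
Closure =
  [0, 2, 1, 7]
  [1, 0, 2, 8]
  [4, 6, 0, 6]
  [11, 13, 7, 0]

This is the Floyd-Warshall all-pairs shortest-path computation. For each intermediate vertex k = 0, 1, …, 3, update dist[i][j] ← min(dist[i][j], dist[i][k] + dist[k][j]). The final matrix gives, for each (i, j), the minimum total weight of any directed path from i to j (possibly empty when i = j).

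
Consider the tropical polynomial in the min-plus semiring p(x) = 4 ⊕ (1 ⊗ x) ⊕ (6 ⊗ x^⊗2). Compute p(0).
p(0) = 1

A tropical monomial a ⊗ x^⊗i evaluates to a + i · x. Evaluating each term at x = 0:
  Term 0 contributes 4 + 0 · 0 = 4
  Term 1 contributes 1 + 1 · 0 = 1
  Term 2 contributes 6 + 2 · 0 = 6
p(0) = ⊕ of these = min[4, 1, 6] = 1.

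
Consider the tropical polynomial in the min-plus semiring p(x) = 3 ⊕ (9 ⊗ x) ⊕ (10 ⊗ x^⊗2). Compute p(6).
p(6) = 3

A tropical monomial a ⊗ x^⊗i evaluates to a + i · x. Evaluating each term at x = 6:
  Term 0 contributes 3 + 0 · 6 = 3
  Term 1 contributes 9 + 1 · 6 = 15
  Term 2 contributes 10 + 2 · 6 = 22
p(6) = ⊕ of these = min[3, 15, 22] = 3.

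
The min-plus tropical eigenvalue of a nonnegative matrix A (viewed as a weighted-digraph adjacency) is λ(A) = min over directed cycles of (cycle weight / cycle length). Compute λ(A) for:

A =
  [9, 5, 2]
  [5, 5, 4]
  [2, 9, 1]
λ(A) = 1

Enumerate directed cycles and compute their means (weight / length). Sample:
  cycle 0 → 0: weight = 9, length = 1, mean = 9/1 ≈ 9.000
  cycle 1 → 1: weight = 5, length = 1, mean = 5/1 ≈ 5.000
  cycle 2 → 2: weight = 1, length = 1, mean = 1/1 ≈ 1.000
  cycle 0 → 1 → 0: weight = 10, length = 2, mean = 10/2 ≈ 5.000
  cycle 0 → 2 → 0: weight = 4, length = 2, mean = 4/2 ≈ 2.000
  cycle 1 → 0 → 1: weight = 10, length = 2, mean = 10/2 ≈ 5.000
Minimum mean = 1.000, attained e.g. along the cycle 2 → 2 with weight 1 and length 1. So λ(A) = 1/1 = 1.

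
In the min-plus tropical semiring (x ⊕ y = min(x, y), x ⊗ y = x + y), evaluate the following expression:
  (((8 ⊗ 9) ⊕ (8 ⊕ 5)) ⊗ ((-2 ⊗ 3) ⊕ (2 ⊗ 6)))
(((8 ⊗ 9) ⊕ (8 ⊕ 5)) ⊗ ((-2 ⊗ 3) ⊕ (2 ⊗ 6))) = 6

Expand innermost to outermost. Recall ⊕ takes the minimum of its arguments and ⊗ takes their sum. Working out the expression (((8 ⊗ 9) ⊕ (8 ⊕ 5)) ⊗ ((-2 ⊗ 3) ⊕ (2 ⊗ 6))) gives 6.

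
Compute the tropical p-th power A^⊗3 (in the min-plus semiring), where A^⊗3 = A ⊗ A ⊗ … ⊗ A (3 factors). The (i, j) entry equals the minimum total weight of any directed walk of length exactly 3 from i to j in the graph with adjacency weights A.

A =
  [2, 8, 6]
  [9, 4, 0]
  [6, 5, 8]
A^⊗3 =
  [6, 12, 10]
  [8, 9, 5]
  [10, 10, 9]

Each entry (A^⊗3)_ij equals the minimum over all length-3 walks i = v_0 → v_1 → … → v_3 = j of Σ_t A[v_t][v_{t+1}]. For example, for (i, j) = (0, 2) we minimise over 9 possible intermediate vertex sequences; the minimum is 10, attained along the walk 0 → 0 → 0 → 2.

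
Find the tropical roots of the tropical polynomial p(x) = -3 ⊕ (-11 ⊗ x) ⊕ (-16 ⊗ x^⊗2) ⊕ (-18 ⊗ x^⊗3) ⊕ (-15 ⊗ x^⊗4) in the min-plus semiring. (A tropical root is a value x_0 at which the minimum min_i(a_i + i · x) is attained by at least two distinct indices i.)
Roots: {-3, 2, 5, 8}

Each tropical root is a break point of the lower envelope of the lines y = a_i + i · x (there are 5 lines, with slopes 0, 1, ..., 4). Only the lines that attain the minimum somewhere contribute to roots; other lines are dominated. Here the surviving (envelope) indices are i = 4, i = 3, i = 2, i = 1, i = 0.
Intersections between consecutive envelope lines give the roots: for adjacent envelope indices i < j the intersection is x = (a_i − a_j) / (j − i). Reading off the sorted break points: {-3, 2, 5, 8}.
Verification: at each break x_0, at least two indices attain the minimum of min_i(a_i + i · x_0).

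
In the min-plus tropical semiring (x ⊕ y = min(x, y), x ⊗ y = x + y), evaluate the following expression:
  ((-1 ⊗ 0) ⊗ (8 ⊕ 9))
((-1 ⊗ 0) ⊗ (8 ⊕ 9)) = 7

Expand innermost to outermost. Recall ⊕ takes the minimum of its arguments and ⊗ takes their sum. Working out the expression ((-1 ⊗ 0) ⊗ (8 ⊕ 9)) gives 7.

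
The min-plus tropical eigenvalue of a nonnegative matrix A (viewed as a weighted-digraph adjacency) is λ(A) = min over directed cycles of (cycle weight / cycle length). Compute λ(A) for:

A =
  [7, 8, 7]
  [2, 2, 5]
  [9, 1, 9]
λ(A) = 2

Enumerate directed cycles and compute their means (weight / length). Sample:
  cycle 0 → 0: weight = 7, length = 1, mean = 7/1 ≈ 7.000
  cycle 1 → 1: weight = 2, length = 1, mean = 2/1 ≈ 2.000
  cycle 2 → 2: weight = 9, length = 1, mean = 9/1 ≈ 9.000
  cycle 0 → 1 → 0: weight = 10, length = 2, mean = 10/2 ≈ 5.000
  cycle 0 → 2 → 0: weight = 16, length = 2, mean = 16/2 ≈ 8.000
  cycle 1 → 0 → 1: weight = 10, length = 2, mean = 10/2 ≈ 5.000
Minimum mean = 2.000, attained e.g. along the cycle 1 → 1 with weight 2 and length 1. So λ(A) = 2/1 = 2.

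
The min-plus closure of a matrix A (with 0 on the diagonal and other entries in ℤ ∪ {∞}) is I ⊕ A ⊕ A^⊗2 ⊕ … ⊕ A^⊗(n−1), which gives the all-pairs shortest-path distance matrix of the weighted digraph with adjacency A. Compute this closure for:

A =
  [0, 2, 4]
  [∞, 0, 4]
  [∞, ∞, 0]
Closure =
  [0, 2, 4]
  [∞, 0, 4]
  [∞, ∞, 0]

This is the Floyd-Warshall all-pairs shortest-path computation. For each intermediate vertex k = 0, 1, …, 2, update dist[i][j] ← min(dist[i][j], dist[i][k] + dist[k][j]). The final matrix gives, for each (i, j), the minimum total weight of any directed path from i to j (possibly empty when i = j).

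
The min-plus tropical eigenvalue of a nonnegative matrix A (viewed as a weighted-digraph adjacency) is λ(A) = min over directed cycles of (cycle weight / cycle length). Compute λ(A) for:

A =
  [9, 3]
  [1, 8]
λ(A) = 2

Enumerate directed cycles and compute their means (weight / length). Sample:
  cycle 0 → 0: weight = 9, length = 1, mean = 9/1 ≈ 9.000
  cycle 1 → 1: weight = 8, length = 1, mean = 8/1 ≈ 8.000
  cycle 0 → 1 → 0: weight = 4, length = 2, mean = 4/2 ≈ 2.000
  cycle 1 → 0 → 1: weight = 4, length = 2, mean = 4/2 ≈ 2.000
Minimum mean = 2.000, attained e.g. along the cycle 0 → 1 → 0 with weight 4 and length 2. So λ(A) = 4/2 = 2.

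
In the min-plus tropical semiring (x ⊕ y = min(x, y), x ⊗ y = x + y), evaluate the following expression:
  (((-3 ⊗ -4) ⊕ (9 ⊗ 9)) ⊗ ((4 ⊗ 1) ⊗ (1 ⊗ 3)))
(((-3 ⊗ -4) ⊕ (9 ⊗ 9)) ⊗ ((4 ⊗ 1) ⊗ (1 ⊗ 3))) = 2

Expand innermost to outermost. Recall ⊕ takes the minimum of its arguments and ⊗ takes their sum. Working out the expression (((-3 ⊗ -4) ⊕ (9 ⊗ 9)) ⊗ ((4 ⊗ 1) ⊗ (1 ⊗ 3))) gives 2.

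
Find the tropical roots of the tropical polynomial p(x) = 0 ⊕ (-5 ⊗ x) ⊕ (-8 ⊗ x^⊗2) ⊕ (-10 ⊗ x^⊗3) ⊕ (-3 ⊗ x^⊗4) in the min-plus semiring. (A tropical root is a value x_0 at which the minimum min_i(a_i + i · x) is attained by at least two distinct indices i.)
Roots: {-7, 2, 3, 5}

Each tropical root is a break point of the lower envelope of the lines y = a_i + i · x (there are 5 lines, with slopes 0, 1, ..., 4). Only the lines that attain the minimum somewhere contribute to roots; other lines are dominated. Here the surviving (envelope) indices are i = 4, i = 3, i = 2, i = 1, i = 0.
Intersections between consecutive envelope lines give the roots: for adjacent envelope indices i < j the intersection is x = (a_i − a_j) / (j − i). Reading off the sorted break points: {-7, 2, 3, 5}.
Verification: at each break x_0, at least two indices attain the minimum of min_i(a_i + i · x_0).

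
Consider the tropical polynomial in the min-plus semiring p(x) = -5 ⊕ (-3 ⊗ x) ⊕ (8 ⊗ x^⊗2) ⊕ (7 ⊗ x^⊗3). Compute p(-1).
p(-1) = -5

A tropical monomial a ⊗ x^⊗i evaluates to a + i · x. Evaluating each term at x = -1:
  Term 0 contributes -5 + 0 · -1 = -5
  Term 1 contributes -3 + 1 · -1 = -4
  Term 2 contributes 8 + 2 · -1 = 6
  Term 3 contributes 7 + 3 · -1 = 4
p(-1) = ⊕ of these = min[-5, -4, 6, 4] = -5.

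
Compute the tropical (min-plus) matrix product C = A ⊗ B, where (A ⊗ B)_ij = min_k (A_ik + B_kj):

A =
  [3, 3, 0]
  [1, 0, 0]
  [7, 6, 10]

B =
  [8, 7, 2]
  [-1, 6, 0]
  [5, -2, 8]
A ⊗ B =
  [2, -2, 3]
  [-1, -2, 0]
  [5, 8, 6]

Apply the min-plus product entry-by-entry:
  C[0][0] = min over k of (A[0][0] + B[0][0] = 3 + 8 = 11, A[0][1] + B[1][0] = 3 + -1 = 2, A[0][2] + B[2][0] = 0 + 5 = 5) = 2 (attained at k = 1)
  C[0][1] = min over k of (A[0][0] + B[0][1] = 3 + 7 = 10, A[0][1] + B[1][1] = 3 + 6 = 9, A[0][2] + B[2][1] = 0 + -2 = -2) = -2 (attained at k = 2)
  C[0][2] = min over k of (A[0][0] + B[0][2] = 3 + 2 = 5, A[0][1] + B[1][2] = 3 + 0 = 3, A[0][2] + B[2][2] = 0 + 8 = 8) = 3 (attained at k = 1)
  C[1][0] = min over k of (A[1][0] + B[0][0] = 1 + 8 = 9, A[1][1] + B[1][0] = 0 + -1 = -1, A[1][2] + B[2][0] = 0 + 5 = 5) = -1 (attained at k = 1)
  C[1][1] = min over k of (A[1][0] + B[0][1] = 1 + 7 = 8, A[1][1] + B[1][1] = 0 + 6 = 6, A[1][2] + B[2][1] = 0 + -2 = -2) = -2 (attained at k = 2)
  C[1][2] = min over k of (A[1][0] + B[0][2] = 1 + 2 = 3, A[1][1] + B[1][2] = 0 + 0 = 0, A[1][2] + B[2][2] = 0 + 8 = 8) = 0 (attained at k = 1)
  C[2][0] = min over k of (A[2][0] + B[0][0] = 7 + 8 = 15, A[2][1] + B[1][0] = 6 + -1 = 5, A[2][2] + B[2][0] = 10 + 5 = 15) = 5 (attained at k = 1)
  C[2][1] = min over k of (A[2][0] + B[0][1] = 7 + 7 = 14, A[2][1] + B[1][1] = 6 + 6 = 12, A[2][2] + B[2][1] = 10 + -2 = 8) = 8 (attained at k = 2)
  C[2][2] = min over k of (A[2][0] + B[0][2] = 7 + 2 = 9, A[2][1] + B[1][2] = 6 + 0 = 6, A[2][2] + B[2][2] = 10 + 8 = 18) = 6 (attained at k = 1)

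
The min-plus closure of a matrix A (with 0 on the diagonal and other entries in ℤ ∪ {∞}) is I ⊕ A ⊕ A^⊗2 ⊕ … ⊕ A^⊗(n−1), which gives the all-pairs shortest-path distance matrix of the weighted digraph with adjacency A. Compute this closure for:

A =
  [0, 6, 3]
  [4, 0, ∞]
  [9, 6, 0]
Closure =
  [0, 6, 3]
  [4, 0, 7]
  [9, 6, 0]

This is the Floyd-Warshall all-pairs shortest-path computation. For each intermediate vertex k = 0, 1, …, 2, update dist[i][j] ← min(dist[i][j], dist[i][k] + dist[k][j]). The final matrix gives, for each (i, j), the minimum total weight of any directed path from i to j (possibly empty when i = j).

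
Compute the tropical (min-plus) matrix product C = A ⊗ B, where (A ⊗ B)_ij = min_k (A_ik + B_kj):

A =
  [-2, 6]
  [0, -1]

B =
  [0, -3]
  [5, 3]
A ⊗ B =
  [-2, -5]
  [0, -3]

Apply the min-plus product entry-by-entry:
  C[0][0] = min over k of (A[0][0] + B[0][0] = -2 + 0 = -2, A[0][1] + B[1][0] = 6 + 5 = 11) = -2 (attained at k = 0)
  C[0][1] = min over k of (A[0][0] + B[0][1] = -2 + -3 = -5, A[0][1] + B[1][1] = 6 + 3 = 9) = -5 (attained at k = 0)
  C[1][0] = min over k of (A[1][0] + B[0][0] = 0 + 0 = 0, A[1][1] + B[1][0] = -1 + 5 = 4) = 0 (attained at k = 0)
  C[1][1] = min over k of (A[1][0] + B[0][1] = 0 + -3 = -3, A[1][1] + B[1][1] = -1 + 3 = 2) = -3 (attained at k = 0)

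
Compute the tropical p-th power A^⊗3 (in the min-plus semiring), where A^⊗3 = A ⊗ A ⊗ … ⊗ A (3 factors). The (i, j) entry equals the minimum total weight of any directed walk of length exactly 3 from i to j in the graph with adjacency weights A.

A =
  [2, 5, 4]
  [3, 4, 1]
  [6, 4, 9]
A^⊗3 =
  [6, 9, 8]
  [7, 9, 6]
  [9, 9, 9]

Each entry (A^⊗3)_ij equals the minimum over all length-3 walks i = v_0 → v_1 → … → v_3 = j of Σ_t A[v_t][v_{t+1}]. For example, for (i, j) = (0, 2) we minimise over 9 possible intermediate vertex sequences; the minimum is 8, attained along the walk 0 → 0 → 0 → 2.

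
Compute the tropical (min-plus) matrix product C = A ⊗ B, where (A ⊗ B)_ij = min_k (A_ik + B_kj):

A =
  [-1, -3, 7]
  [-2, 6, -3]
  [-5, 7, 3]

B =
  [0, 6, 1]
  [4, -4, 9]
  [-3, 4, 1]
A ⊗ B =
  [-1, -7, 0]
  [-6, 1, -2]
  [-5, 1, -4]

Apply the min-plus product entry-by-entry:
  C[0][0] = min over k of (A[0][0] + B[0][0] = -1 + 0 = -1, A[0][1] + B[1][0] = -3 + 4 = 1, A[0][2] + B[2][0] = 7 + -3 = 4) = -1 (attained at k = 0)
  C[0][1] = min over k of (A[0][0] + B[0][1] = -1 + 6 = 5, A[0][1] + B[1][1] = -3 + -4 = -7, A[0][2] + B[2][1] = 7 + 4 = 11) = -7 (attained at k = 1)
  C[0][2] = min over k of (A[0][0] + B[0][2] = -1 + 1 = 0, A[0][1] + B[1][2] = -3 + 9 = 6, A[0][2] + B[2][2] = 7 + 1 = 8) = 0 (attained at k = 0)
  C[1][0] = min over k of (A[1][0] + B[0][0] = -2 + 0 = -2, A[1][1] + B[1][0] = 6 + 4 = 10, A[1][2] + B[2][0] = -3 + -3 = -6) = -6 (attained at k = 2)
  C[1][1] = min over k of (A[1][0] + B[0][1] = -2 + 6 = 4, A[1][1] + B[1][1] = 6 + -4 = 2, A[1][2] + B[2][1] = -3 + 4 = 1) = 1 (attained at k = 2)
  C[1][2] = min over k of (A[1][0] + B[0][2] = -2 + 1 = -1, A[1][1] + B[1][2] = 6 + 9 = 15, A[1][2] + B[2][2] = -3 + 1 = -2) = -2 (attained at k = 2)
  C[2][0] = min over k of (A[2][0] + B[0][0] = -5 + 0 = -5, A[2][1] + B[1][0] = 7 + 4 = 11, A[2][2] + B[2][0] = 3 + -3 = 0) = -5 (attained at k = 0)
  C[2][1] = min over k of (A[2][0] + B[0][1] = -5 + 6 = 1, A[2][1] + B[1][1] = 7 + -4 = 3, A[2][2] + B[2][1] = 3 + 4 = 7) = 1 (attained at k = 0)
  C[2][2] = min over k of (A[2][0] + B[0][2] = -5 + 1 = -4, A[2][1] + B[1][2] = 7 + 9 = 16, A[2][2] + B[2][2] = 3 + 1 = 4) = -4 (attained at k = 0)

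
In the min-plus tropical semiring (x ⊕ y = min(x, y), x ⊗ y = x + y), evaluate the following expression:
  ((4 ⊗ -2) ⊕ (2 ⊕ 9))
((4 ⊗ -2) ⊕ (2 ⊕ 9)) = 2

Expand innermost to outermost. Recall ⊕ takes the minimum of its arguments and ⊗ takes their sum. Working out the expression ((4 ⊗ -2) ⊕ (2 ⊕ 9)) gives 2.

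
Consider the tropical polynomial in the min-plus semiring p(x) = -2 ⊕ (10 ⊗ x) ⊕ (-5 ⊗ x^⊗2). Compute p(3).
p(3) = -2

A tropical monomial a ⊗ x^⊗i evaluates to a + i · x. Evaluating each term at x = 3:
  Term 0 contributes -2 + 0 · 3 = -2
  Term 1 contributes 10 + 1 · 3 = 13
  Term 2 contributes -5 + 2 · 3 = 1
p(3) = ⊕ of these = min[-2, 13, 1] = -2.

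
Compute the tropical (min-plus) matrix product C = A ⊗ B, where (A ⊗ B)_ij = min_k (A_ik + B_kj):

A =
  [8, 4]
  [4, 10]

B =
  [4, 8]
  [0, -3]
A ⊗ B =
  [4, 1]
  [8, 7]

Apply the min-plus product entry-by-entry:
  C[0][0] = min over k of (A[0][0] + B[0][0] = 8 + 4 = 12, A[0][1] + B[1][0] = 4 + 0 = 4) = 4 (attained at k = 1)
  C[0][1] = min over k of (A[0][0] + B[0][1] = 8 + 8 = 16, A[0][1] + B[1][1] = 4 + -3 = 1) = 1 (attained at k = 1)
  C[1][0] = min over k of (A[1][0] + B[0][0] = 4 + 4 = 8, A[1][1] + B[1][0] = 10 + 0 = 10) = 8 (attained at k = 0)
  C[1][1] = min over k of (A[1][0] + B[0][1] = 4 + 8 = 12, A[1][1] + B[1][1] = 10 + -3 = 7) = 7 (attained at k = 1)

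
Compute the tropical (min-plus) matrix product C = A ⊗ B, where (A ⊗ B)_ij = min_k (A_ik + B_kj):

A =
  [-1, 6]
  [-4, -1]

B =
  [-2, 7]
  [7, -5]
A ⊗ B =
  [-3, 1]
  [-6, -6]

Apply the min-plus product entry-by-entry:
  C[0][0] = min over k of (A[0][0] + B[0][0] = -1 + -2 = -3, A[0][1] + B[1][0] = 6 + 7 = 13) = -3 (attained at k = 0)
  C[0][1] = min over k of (A[0][0] + B[0][1] = -1 + 7 = 6, A[0][1] + B[1][1] = 6 + -5 = 1) = 1 (attained at k = 1)
  C[1][0] = min over k of (A[1][0] + B[0][0] = -4 + -2 = -6, A[1][1] + B[1][0] = -1 + 7 = 6) = -6 (attained at k = 0)
  C[1][1] = min over k of (A[1][0] + B[0][1] = -4 + 7 = 3, A[1][1] + B[1][1] = -1 + -5 = -6) = -6 (attained at k = 1)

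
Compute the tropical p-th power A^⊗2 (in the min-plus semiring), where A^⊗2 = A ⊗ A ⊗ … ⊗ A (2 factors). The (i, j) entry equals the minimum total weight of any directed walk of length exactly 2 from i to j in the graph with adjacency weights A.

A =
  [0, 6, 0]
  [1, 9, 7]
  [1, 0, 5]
A^⊗2 =
  [0, 0, 0]
  [1, 7, 1]
  [1, 5, 1]

Each entry (A^⊗2)_ij equals the minimum over all length-2 walks i = v_0 → v_1 → … → v_2 = j of Σ_t A[v_t][v_{t+1}]. For example, for (i, j) = (0, 2) we minimise over 3 possible intermediate vertex sequences; the minimum is 0, attained along the walk 0 → 0 → 2.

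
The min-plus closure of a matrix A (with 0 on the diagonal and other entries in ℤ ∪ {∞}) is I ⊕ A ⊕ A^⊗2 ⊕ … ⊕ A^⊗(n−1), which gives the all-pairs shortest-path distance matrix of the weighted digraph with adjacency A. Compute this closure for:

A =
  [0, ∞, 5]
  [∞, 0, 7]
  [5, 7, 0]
Closure =
  [0, 12, 5]
  [12, 0, 7]
  [5, 7, 0]

This is the Floyd-Warshall all-pairs shortest-path computation. For each intermediate vertex k = 0, 1, …, 2, update dist[i][j] ← min(dist[i][j], dist[i][k] + dist[k][j]). The final matrix gives, for each (i, j), the minimum total weight of any directed path from i to j (possibly empty when i = j).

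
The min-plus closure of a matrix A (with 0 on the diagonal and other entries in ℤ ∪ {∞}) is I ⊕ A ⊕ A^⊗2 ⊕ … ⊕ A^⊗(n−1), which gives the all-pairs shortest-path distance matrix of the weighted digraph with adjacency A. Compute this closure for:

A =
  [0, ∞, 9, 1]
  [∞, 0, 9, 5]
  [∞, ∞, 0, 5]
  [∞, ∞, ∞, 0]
Closure =
  [0, ∞, 9, 1]
  [∞, 0, 9, 5]
  [∞, ∞, 0, 5]
  [∞, ∞, ∞, 0]

This is the Floyd-Warshall all-pairs shortest-path computation. For each intermediate vertex k = 0, 1, …, 3, update dist[i][j] ← min(dist[i][j], dist[i][k] + dist[k][j]). The final matrix gives, for each (i, j), the minimum total weight of any directed path from i to j (possibly empty when i = j).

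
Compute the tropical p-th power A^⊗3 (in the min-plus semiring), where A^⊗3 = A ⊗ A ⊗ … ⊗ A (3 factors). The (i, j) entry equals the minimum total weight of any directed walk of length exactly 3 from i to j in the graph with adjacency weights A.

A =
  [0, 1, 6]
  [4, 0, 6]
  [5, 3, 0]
A^⊗3 =
  [0, 1, 6]
  [4, 0, 6]
  [5, 3, 0]

Each entry (A^⊗3)_ij equals the minimum over all length-3 walks i = v_0 → v_1 → … → v_3 = j of Σ_t A[v_t][v_{t+1}]. For example, for (i, j) = (0, 2) we minimise over 9 possible intermediate vertex sequences; the minimum is 6, attained along the walk 0 → 0 → 0 → 2.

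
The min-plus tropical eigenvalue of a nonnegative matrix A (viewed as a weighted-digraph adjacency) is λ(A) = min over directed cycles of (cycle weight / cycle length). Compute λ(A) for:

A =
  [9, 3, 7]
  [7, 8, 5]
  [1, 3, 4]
λ(A) = 3

Enumerate directed cycles and compute their means (weight / length). Sample:
  cycle 0 → 0: weight = 9, length = 1, mean = 9/1 ≈ 9.000
  cycle 1 → 1: weight = 8, length = 1, mean = 8/1 ≈ 8.000
  cycle 2 → 2: weight = 4, length = 1, mean = 4/1 ≈ 4.000
  cycle 0 → 1 → 0: weight = 10, length = 2, mean = 10/2 ≈ 5.000
  cycle 0 → 2 → 0: weight = 8, length = 2, mean = 8/2 ≈ 4.000
  cycle 1 → 0 → 1: weight = 10, length = 2, mean = 10/2 ≈ 5.000
Minimum mean = 3.000, attained e.g. along the cycle 0 → 1 → 2 → 0 with weight 9 and length 3. So λ(A) = 9/3 = 3.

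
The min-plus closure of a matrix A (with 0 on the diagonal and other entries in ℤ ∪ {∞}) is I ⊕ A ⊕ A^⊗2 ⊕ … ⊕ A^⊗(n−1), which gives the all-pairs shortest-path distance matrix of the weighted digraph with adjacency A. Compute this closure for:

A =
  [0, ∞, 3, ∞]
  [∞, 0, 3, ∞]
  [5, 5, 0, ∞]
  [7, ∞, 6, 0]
Closure =
  [0, 8, 3, ∞]
  [8, 0, 3, ∞]
  [5, 5, 0, ∞]
  [7, 11, 6, 0]

This is the Floyd-Warshall all-pairs shortest-path computation. For each intermediate vertex k = 0, 1, …, 3, update dist[i][j] ← min(dist[i][j], dist[i][k] + dist[k][j]). The final matrix gives, for each (i, j), the minimum total weight of any directed path from i to j (possibly empty when i = j).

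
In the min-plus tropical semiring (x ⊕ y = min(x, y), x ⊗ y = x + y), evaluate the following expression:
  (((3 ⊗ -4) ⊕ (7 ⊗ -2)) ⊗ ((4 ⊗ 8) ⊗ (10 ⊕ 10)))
(((3 ⊗ -4) ⊕ (7 ⊗ -2)) ⊗ ((4 ⊗ 8) ⊗ (10 ⊕ 10))) = 21

Expand innermost to outermost. Recall ⊕ takes the minimum of its arguments and ⊗ takes their sum. Working out the expression (((3 ⊗ -4) ⊕ (7 ⊗ -2)) ⊗ ((4 ⊗ 8) ⊗ (10 ⊕ 10))) gives 21.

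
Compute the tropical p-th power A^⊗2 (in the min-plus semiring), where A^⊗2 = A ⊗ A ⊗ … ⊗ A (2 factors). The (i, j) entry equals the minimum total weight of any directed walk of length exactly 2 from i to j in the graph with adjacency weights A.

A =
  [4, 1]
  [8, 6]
A^⊗2 =
  [8, 5]
  [12, 9]

Each entry (A^⊗2)_ij equals the minimum over all length-2 walks i = v_0 → v_1 → … → v_2 = j of Σ_t A[v_t][v_{t+1}]. For example, for (i, j) = (0, 1) we minimise over 2 possible intermediate vertex sequences; the minimum is 5, attained along the walk 0 → 0 → 1.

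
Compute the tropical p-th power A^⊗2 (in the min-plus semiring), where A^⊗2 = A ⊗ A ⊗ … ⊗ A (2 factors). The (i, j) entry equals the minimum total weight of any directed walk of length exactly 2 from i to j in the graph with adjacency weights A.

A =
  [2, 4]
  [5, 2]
A^⊗2 =
  [4, 6]
  [7, 4]

Each entry (A^⊗2)_ij equals the minimum over all length-2 walks i = v_0 → v_1 → … → v_2 = j of Σ_t A[v_t][v_{t+1}]. For example, for (i, j) = (0, 1) we minimise over 2 possible intermediate vertex sequences; the minimum is 6, attained along the walk 0 → 0 → 1.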